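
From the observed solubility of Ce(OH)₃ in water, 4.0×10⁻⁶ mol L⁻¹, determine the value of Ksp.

Ksp = 6.9×10⁻²¹

Ce(OH)₃(s) ⇌ Ce³⁺(aq) + 3 OH⁻(aq)
With molar solubility s: [Ce³⁺] = s, [OH⁻] = 3s.
Ksp = [Ce³⁺][OH⁻]^3 = s · (3s)^3 = 27s^4
Ksp = 27 × (4.0×10⁻⁶)^4 = 6.9×10⁻²¹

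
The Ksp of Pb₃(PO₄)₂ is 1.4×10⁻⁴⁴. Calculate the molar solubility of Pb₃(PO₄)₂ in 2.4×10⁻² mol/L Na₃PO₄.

Pb₃(PO₄)₂(s) ⇌ 3 Pb²⁺(aq) + 2 PO₄³⁻(aq)
The solution already contains PO₄³⁻ at 2.4×10⁻² mol/L. Let s be the molar solubility of Pb₃(PO₄)₂.
[PO₄³⁻] ≈ 2.4×10⁻² mol/L (common ion dominates); [Pb²⁺] = 3s.
Ksp = [Pb²⁺]^3[PO₄³⁻]^2 = (3s)^3(2.4×10⁻²)^2
(3s)^3 = 1.4×10⁻⁴⁴ / (2.4×10⁻²)^2 = 2.4×10⁻⁴¹
s = 9.7×10⁻¹⁵ mol/L

9.7×10⁻¹⁵ M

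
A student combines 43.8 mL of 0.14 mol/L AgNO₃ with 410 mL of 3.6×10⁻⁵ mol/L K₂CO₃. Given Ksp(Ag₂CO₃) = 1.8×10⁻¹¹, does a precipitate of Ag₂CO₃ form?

The combined volume is 453.8 mL.
[Ag⁺] = (0.14)(43.8)/453.8 = 1.4×10⁻² mol/L
[CO₃²⁻] = (3.6×10⁻⁵)(410)/453.8 = 3.3×10⁻⁵ mol/L
Q = [Ag⁺]^2[CO₃²⁻] = 5.9×10⁻⁹
Q = 5.9×10⁻⁹ > Ksp = 1.8×10⁻¹¹, so the solution is supersaturated and Ag₂CO₃ precipitates.

Yes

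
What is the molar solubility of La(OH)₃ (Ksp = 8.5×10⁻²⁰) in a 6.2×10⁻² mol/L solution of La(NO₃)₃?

La(OH)₃(s) ⇌ La³⁺(aq) + 3 OH⁻(aq)
La³⁺ is already present at 6.2×10⁻² mol/L. If s mol/L of La(OH)₃ dissolves, [OH⁻] = 3s while [La³⁺] ≈ 6.2×10⁻² mol/L.
Ksp = [La³⁺][OH⁻]^3 = (6.2×10⁻²)(3s)^3
(3s)^3 = 8.5×10⁻²⁰ / (6.2×10⁻²) = 1.4×10⁻¹⁸
s = 3.7×10⁻⁷ mol/L

3.7×10⁻⁷ M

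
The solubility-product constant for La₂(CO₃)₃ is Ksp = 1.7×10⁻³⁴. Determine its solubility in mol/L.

La₂(CO₃)₃(s) ⇌ 2 La³⁺(aq) + 3 CO₃²⁻(aq)
Call the molar solubility s, so that [La³⁺] = 2s and [CO₃²⁻] = 3s.
Ksp = [La³⁺]^2[CO₃²⁻]^3 = (2s)^2 · (3s)^3 = 108s^5
108s^5 = 1.7×10⁻³⁴  ⇒  s^5 = 1.6×10⁻³⁶
s = (1.6×10⁻³⁶)^(1/5) = 6.9×10⁻⁸ mol L⁻¹

6.9×10⁻⁸ M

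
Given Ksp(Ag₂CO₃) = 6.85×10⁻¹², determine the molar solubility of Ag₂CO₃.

1.20×10⁻⁴ M

Ag₂CO₃(s) ⇌ 2 Ag⁺(aq) + CO₃²⁻(aq)
Let s be the molar solubility. Then [Ag⁺] = 2s and [CO₃²⁻] = s.
Ksp = [Ag⁺]^2[CO₃²⁻] = (2s)^2 · s = 4s^3
4s^3 = 6.85×10⁻¹²  ⇒  s^3 = 1.71×10⁻¹²
s = (1.71×10⁻¹²)^(1/3) = 1.20×10⁻⁴ mol/L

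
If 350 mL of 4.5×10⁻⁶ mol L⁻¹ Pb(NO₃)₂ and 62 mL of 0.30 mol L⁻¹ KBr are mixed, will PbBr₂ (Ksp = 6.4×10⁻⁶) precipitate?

No

Total volume after mixing = 350 + 62 = 412 mL.
[Pb²⁺] = (4.5×10⁻⁶)(350)/412 = 3.8×10⁻⁶ mol L⁻¹
[Br⁻] = (0.30)(62)/412 = 4.5×10⁻² mol L⁻¹
Q = [Pb²⁺][Br⁻]^2 = 7.8×10⁻⁹
Q = 7.8×10⁻⁹ < Ksp = 6.4×10⁻⁶, so the solution is unsaturated and no precipitate forms.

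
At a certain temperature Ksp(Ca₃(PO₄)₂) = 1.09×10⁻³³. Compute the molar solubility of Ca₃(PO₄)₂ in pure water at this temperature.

1.00×10⁻⁷ M

Ca₃(PO₄)₂(s) ⇌ 3 Ca²⁺(aq) + 2 PO₄³⁻(aq)
If s mol/L of Ca₃(PO₄)₂ dissolves, [Ca²⁺] = 3s and [PO₄³⁻] = 2s.
Ksp = [Ca²⁺]^3[PO₄³⁻]^2 = (3s)^3 · (2s)^2 = 108s^5
108s^5 = 1.09×10⁻³³  ⇒  s^5 = 1.01×10⁻³⁵
s = 1.00×10⁻⁷ mol/L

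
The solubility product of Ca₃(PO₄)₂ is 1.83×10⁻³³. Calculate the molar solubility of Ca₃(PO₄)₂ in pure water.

1.11×10⁻⁷ M

Ca₃(PO₄)₂(s) ⇌ 3 Ca²⁺(aq) + 2 PO₄³⁻(aq)
For each mole of Ca₃(PO₄)₂ that dissolves per liter, [Ca²⁺] = 3s and [PO₄³⁻] = 2s; let s denote this solubility.
Ksp = [Ca²⁺]^3[PO₄³⁻]^2 = (3s)^3 · (2s)^2 = 108s^5
108s^5 = 1.83×10⁻³³  ⇒  s^5 = 1.69×10⁻³⁵
Taking the 5th root, s = 1.11×10⁻⁷ mol/L.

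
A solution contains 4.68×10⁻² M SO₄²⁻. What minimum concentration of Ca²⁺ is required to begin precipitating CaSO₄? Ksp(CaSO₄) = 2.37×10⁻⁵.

Each salt precipitates once Q = Ksp for that salt.
CaSO₄(s) ⇌ Ca²⁺(aq) + SO₄²⁻(aq)
Ksp = [Ca²⁺][SO₄²⁻] = [Ca²⁺](4.68×10⁻²)
[Ca²⁺] = 2.37×10⁻⁵ / (4.68×10⁻²) = 5.06×10⁻⁴
[Ca²⁺] = 5.06×10⁻⁴ M

5.06×10⁻⁴ M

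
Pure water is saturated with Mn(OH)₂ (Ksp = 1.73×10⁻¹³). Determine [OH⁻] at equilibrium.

7.02×10⁻⁵ M

Mn(OH)₂(s) ⇌ Mn²⁺(aq) + 2 OH⁻(aq)
Let s be the molar solubility. Then [Mn²⁺] = s and [OH⁻] = 2s.
Ksp = [Mn²⁺][OH⁻]^2 = s · (2s)^2 = 4s^3 = 1.73×10⁻¹³
s = 3.51×10⁻⁵ mol L⁻¹
[OH⁻] = 2s = 7.02×10⁻⁵ mol L⁻¹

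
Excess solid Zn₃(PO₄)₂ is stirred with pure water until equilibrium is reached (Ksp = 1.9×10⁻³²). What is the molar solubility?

1.8×10⁻⁷ M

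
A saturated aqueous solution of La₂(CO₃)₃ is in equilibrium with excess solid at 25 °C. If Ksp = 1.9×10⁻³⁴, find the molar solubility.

La₂(CO₃)₃(s) ⇌ 2 La³⁺(aq) + 3 CO₃²⁻(aq)
For each mole of La₂(CO₃)₃ that dissolves per liter, [La³⁺] = 2s and [CO₃²⁻] = 3s; let s denote this solubility.
Ksp = [La³⁺]^2[CO₃²⁻]^3 = (2s)^2 · (3s)^3 = 108s^5
108s^5 = 1.9×10⁻³⁴  ⇒  s^5 = 1.8×10⁻³⁶
Taking the 5th root, s = 7.1×10⁻⁸ mol/L.

7.1×10⁻⁸ M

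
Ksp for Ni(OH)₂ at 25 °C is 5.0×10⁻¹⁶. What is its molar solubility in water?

5.0×10⁻⁶ M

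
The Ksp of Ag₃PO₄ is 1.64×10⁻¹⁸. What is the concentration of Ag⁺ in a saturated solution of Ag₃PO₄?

4.71×10⁻⁵ M

Ag₃PO₄(s) ⇌ 3 Ag⁺(aq) + PO₄³⁻(aq)
Let s be the molar solubility. Then [Ag⁺] = 3s and [PO₄³⁻] = s.
Ksp = [Ag⁺]^3[PO₄³⁻] = (3s)^3 · s = 27s^4 = 1.64×10⁻¹⁸
s = 1.57×10⁻⁵ mol L⁻¹
[Ag⁺] = 3s = 4.71×10⁻⁵ mol L⁻¹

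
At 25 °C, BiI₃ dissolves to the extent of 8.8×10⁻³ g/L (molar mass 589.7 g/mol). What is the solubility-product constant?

Convert to molarity: s = 8.8×10⁻³ / 589.7 = 1.492×10⁻⁵ mol/L
BiI₃(s) ⇌ Bi³⁺(aq) + 3 I⁻(aq)
With molar solubility s: [Bi³⁺] = s, [I⁻] = 3s.
Ksp = [Bi³⁺][I⁻]^3 = s · (3s)^3 = 27s^4
Ksp = 27 × (1.492×10⁻⁵)^4 = 1.3×10⁻¹⁸

Ksp = 1.3×10⁻¹⁸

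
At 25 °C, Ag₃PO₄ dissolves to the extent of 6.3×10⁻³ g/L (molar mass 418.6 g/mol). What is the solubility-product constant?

Ksp = 1.4×10⁻¹⁸

Convert to molarity: s = 6.3×10⁻³ / 418.6 = 1.505×10⁻⁵ mol/L
Ag₃PO₄(s) ⇌ 3 Ag⁺(aq) + PO₄³⁻(aq)
Let s be the molar solubility. Then [Ag⁺] = 3s and [PO₄³⁻] = s.
Ksp = [Ag⁺]^3[PO₄³⁻] = (3s)^3 · s = 27s^4
Ksp = 27 × (1.505×10⁻⁵)^4 = 1.4×10⁻¹⁸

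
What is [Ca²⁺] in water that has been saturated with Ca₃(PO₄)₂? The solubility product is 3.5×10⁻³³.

3.8×10⁻⁷ M

Ca₃(PO₄)₂(s) ⇌ 3 Ca²⁺(aq) + 2 PO₄³⁻(aq)
With molar solubility s: [Ca²⁺] = 3s, [PO₄³⁻] = 2s.
Ksp = [Ca²⁺]^3[PO₄³⁻]^2 = (3s)^3 · (2s)^2 = 108s^5 = 3.5×10⁻³³
s = 1.3×10⁻⁷ mol/L
[Ca²⁺] = 3s = 3.8×10⁻⁷ mol/L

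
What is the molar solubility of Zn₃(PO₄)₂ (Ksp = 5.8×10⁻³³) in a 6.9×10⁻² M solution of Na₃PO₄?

Zn₃(PO₄)₂(s) ⇌ 3 Zn²⁺(aq) + 2 PO₄³⁻(aq)
The solution already contains PO₄³⁻ at 6.9×10⁻² M. Let s be the molar solubility of Zn₃(PO₄)₂.
[PO₄³⁻] ≈ 6.9×10⁻² M (common ion dominates); [Zn²⁺] = 3s.
Ksp = [Zn²⁺]^3[PO₄³⁻]^2 = (3s)^3(6.9×10⁻²)^2
(3s)^3 = 5.8×10⁻³³ / (6.9×10⁻²)^2 = 1.2×10⁻³⁰
s = 3.6×10⁻¹¹ M

3.6×10⁻¹¹ M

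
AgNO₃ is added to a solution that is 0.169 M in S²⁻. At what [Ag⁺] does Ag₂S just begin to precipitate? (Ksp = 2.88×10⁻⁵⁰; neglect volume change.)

Precipitation begins when Q = Ksp.
Ag₂S(s) ⇌ 2 Ag⁺(aq) + S²⁻(aq)
Ksp = [Ag⁺]^2[S²⁻] = [Ag⁺]^2(0.169)
[Ag⁺]^2 = 2.88×10⁻⁵⁰ / (0.169) = 1.70×10⁻⁴⁹
[Ag⁺] = 4.13×10⁻²⁵ M

4.13×10⁻²⁵ M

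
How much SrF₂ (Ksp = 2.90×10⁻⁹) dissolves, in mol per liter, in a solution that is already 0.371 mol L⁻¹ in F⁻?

2.11×10⁻⁸ M

SrF₂(s) ⇌ Sr²⁺(aq) + 2 F⁻(aq)
The solution already contains F⁻ at 0.371 mol L⁻¹. Let s be the molar solubility of SrF₂.
[F⁻] ≈ 0.371 mol L⁻¹ (common ion dominates); [Sr²⁺] = s.
Ksp = [Sr²⁺][F⁻]^2 = s(0.371)^2
s = 2.90×10⁻⁹ / (0.371)^2 = 2.11×10⁻⁸
s = 2.11×10⁻⁸ mol L⁻¹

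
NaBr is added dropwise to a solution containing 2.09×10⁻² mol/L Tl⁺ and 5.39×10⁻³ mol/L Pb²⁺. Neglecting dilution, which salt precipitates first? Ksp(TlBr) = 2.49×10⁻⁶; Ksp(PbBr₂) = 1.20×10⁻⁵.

TlBr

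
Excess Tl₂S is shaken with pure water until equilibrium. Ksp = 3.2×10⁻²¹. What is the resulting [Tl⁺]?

1.9×10⁻⁷ M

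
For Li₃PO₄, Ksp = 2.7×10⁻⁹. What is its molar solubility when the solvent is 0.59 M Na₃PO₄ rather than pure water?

5.5×10⁻⁴ M

Li₃PO₄(s) ⇌ 3 Li⁺(aq) + PO₄³⁻(aq)
With PO₄³⁻ already at 0.59 M and s small, take [PO₄³⁻] ≈ 0.59 M and [Li⁺] = 3s.
Ksp = [Li⁺]^3[PO₄³⁻] = (3s)^3(0.59)
(3s)^3 = 2.7×10⁻⁹ / (0.59) = 4.6×10⁻⁹
s = 5.5×10⁻⁴ M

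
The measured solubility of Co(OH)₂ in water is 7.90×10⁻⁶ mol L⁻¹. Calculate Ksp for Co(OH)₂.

Ksp = 1.97×10⁻¹⁵

Co(OH)₂(s) ⇌ Co²⁺(aq) + 2 OH⁻(aq)
Call the molar solubility s, so that [Co²⁺] = s and [OH⁻] = 2s.
Ksp = [Co²⁺][OH⁻]^2 = s · (2s)^2 = 4s^3
Ksp = 4 × (7.90×10⁻⁶)^3 = 1.97×10⁻¹⁵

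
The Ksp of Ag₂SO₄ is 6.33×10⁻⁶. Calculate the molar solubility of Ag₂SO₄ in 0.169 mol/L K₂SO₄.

3.06×10⁻³ M

Ag₂SO₄(s) ⇌ 2 Ag⁺(aq) + SO₄²⁻(aq)
With SO₄²⁻ already at 0.169 mol/L and s small, take [SO₄²⁻] ≈ 0.169 mol/L and [Ag⁺] = 2s.
Ksp = [Ag⁺]^2[SO₄²⁻] = (2s)^2(0.169)
(2s)^2 = 6.33×10⁻⁶ / (0.169) = 3.75×10⁻⁵
s = 3.06×10⁻³ mol/L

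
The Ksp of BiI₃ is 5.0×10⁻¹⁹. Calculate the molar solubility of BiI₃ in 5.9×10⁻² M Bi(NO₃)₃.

6.8×10⁻⁷ M

BiI₃(s) ⇌ Bi³⁺(aq) + 3 I⁻(aq)
Let s be the solubility of BiI₃ here. The common ion gives [Bi³⁺] ≈ 5.9×10⁻² M, and [I⁻] = 3s.
Ksp = [Bi³⁺][I⁻]^3 = (5.9×10⁻²)(3s)^3
(3s)^3 = 5.0×10⁻¹⁹ / (5.9×10⁻²) = 8.5×10⁻¹⁸
s = 6.8×10⁻⁷ M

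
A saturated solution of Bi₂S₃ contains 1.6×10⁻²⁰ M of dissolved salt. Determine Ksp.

Ksp = 1.1×10⁻⁹⁷

Bi₂S₃(s) ⇌ 2 Bi³⁺(aq) + 3 S²⁻(aq)
For each mole of Bi₂S₃ that dissolves per liter, [Bi³⁺] = 2s and [S²⁻] = 3s; let s denote this solubility.
Ksp = [Bi³⁺]^2[S²⁻]^3 = (2s)^2 · (3s)^3 = 108s^5
Ksp = 108 × (1.6×10⁻²⁰)^5 = 1.1×10⁻⁹⁷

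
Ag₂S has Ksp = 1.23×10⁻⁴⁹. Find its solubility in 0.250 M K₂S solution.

3.51×10⁻²⁵ M

Ag₂S(s) ⇌ 2 Ag⁺(aq) + S²⁻(aq)
The solution already contains S²⁻ at 0.250 M. Let s be the molar solubility of Ag₂S.
[S²⁻] ≈ 0.250 M (common ion dominates); [Ag⁺] = 2s.
Ksp = [Ag⁺]^2[S²⁻] = (2s)^2(0.250)
(2s)^2 = 1.23×10⁻⁴⁹ / (0.250) = 4.92×10⁻⁴⁹
s = 3.51×10⁻²⁵ M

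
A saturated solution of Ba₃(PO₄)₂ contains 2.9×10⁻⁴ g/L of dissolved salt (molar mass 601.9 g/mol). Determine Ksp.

Convert to molarity: s = 2.9×10⁻⁴ / 601.9 = 4.818×10⁻⁷ mol/L
Ba₃(PO₄)₂(s) ⇌ 3 Ba²⁺(aq) + 2 PO₄³⁻(aq)
Call the molar solubility s, so that [Ba²⁺] = 3s and [PO₄³⁻] = 2s.
Ksp = [Ba²⁺]^3[PO₄³⁻]^2 = (3s)^3 · (2s)^2 = 108s^5
Ksp = 108 × (4.818×10⁻⁷)^5 = 2.8×10⁻³⁰

Ksp = 2.8×10⁻³⁰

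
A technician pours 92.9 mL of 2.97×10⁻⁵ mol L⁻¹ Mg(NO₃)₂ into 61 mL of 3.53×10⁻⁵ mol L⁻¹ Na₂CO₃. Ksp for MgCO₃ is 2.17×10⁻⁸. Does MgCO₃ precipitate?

After mixing, V = 92.9 mL + 61 mL = 153.9 mL.
[Mg²⁺] = (2.97×10⁻⁵)(92.9)/153.9 = 1.79×10⁻⁵ mol L⁻¹
[CO₃²⁻] = (3.53×10⁻⁵)(61)/153.9 = 1.40×10⁻⁵ mol L⁻¹
Q = [Mg²⁺][CO₃²⁻] = 2.51×10⁻¹⁰
Q < Ksp (2.51×10⁻¹⁰ vs 2.17×10⁻⁸); the solution remains unsaturated and no precipitate forms.

No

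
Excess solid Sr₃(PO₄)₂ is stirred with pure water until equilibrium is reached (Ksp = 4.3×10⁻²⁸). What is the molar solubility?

1.3×10⁻⁶ M

Sr₃(PO₄)₂(s) ⇌ 3 Sr²⁺(aq) + 2 PO₄³⁻(aq)
Let s be the molar solubility. Then [Sr²⁺] = 3s and [PO₄³⁻] = 2s.
Ksp = [Sr²⁺]^3[PO₄³⁻]^2 = (3s)^3 · (2s)^2 = 108s^5
108s^5 = 4.3×10⁻²⁸  ⇒  s^5 = 4.0×10⁻³⁰
Taking the 5th root, s = 1.3×10⁻⁶ M.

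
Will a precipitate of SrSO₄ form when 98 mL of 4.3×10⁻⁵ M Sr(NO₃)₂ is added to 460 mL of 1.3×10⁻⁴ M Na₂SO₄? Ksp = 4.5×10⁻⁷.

Total volume after mixing = 98 + 460 = 558 mL.
[Sr²⁺] = (4.3×10⁻⁵)(98)/558 = 7.6×10⁻⁶ M
[SO₄²⁻] = (1.3×10⁻⁴)(460)/558 = 1.1×10⁻⁴ M
Q = [Sr²⁺][SO₄²⁻] = 8.1×10⁻¹⁰
Q < Ksp (8.1×10⁻¹⁰ vs 4.5×10⁻⁷); the solution remains unsaturated and no precipitate forms.

No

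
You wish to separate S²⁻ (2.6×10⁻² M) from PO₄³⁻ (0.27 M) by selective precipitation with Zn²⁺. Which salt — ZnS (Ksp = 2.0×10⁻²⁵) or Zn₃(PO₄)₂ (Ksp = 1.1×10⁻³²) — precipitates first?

Each salt precipitates once Q = Ksp for that salt.
For ZnS: [Zn²⁺] = (Ksp/[S²⁻]) = 7.7×10⁻²⁴ M
For Zn₃(PO₄)₂: [Zn²⁺] = (Ksp/[PO₄³⁻]^2)^(1/3) = 5.3×10⁻¹¹ M
ZnS requires the lower [Zn²⁺], so it precipitates first.

ZnS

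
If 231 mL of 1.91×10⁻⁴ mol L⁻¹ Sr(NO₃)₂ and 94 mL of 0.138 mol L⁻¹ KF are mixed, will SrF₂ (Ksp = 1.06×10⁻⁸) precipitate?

Yes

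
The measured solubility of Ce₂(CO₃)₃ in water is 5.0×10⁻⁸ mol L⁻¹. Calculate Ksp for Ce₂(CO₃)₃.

Ce₂(CO₃)₃(s) ⇌ 2 Ce³⁺(aq) + 3 CO₃²⁻(aq)
Let s be the molar solubility. Then [Ce³⁺] = 2s and [CO₃²⁻] = 3s.
Ksp = [Ce³⁺]^2[CO₃²⁻]^3 = (2s)^2 · (3s)^3 = 108s^5
Ksp = 108 × (5.0×10⁻⁸)^5 = 3.4×10⁻³⁵

Ksp = 3.4×10⁻³⁵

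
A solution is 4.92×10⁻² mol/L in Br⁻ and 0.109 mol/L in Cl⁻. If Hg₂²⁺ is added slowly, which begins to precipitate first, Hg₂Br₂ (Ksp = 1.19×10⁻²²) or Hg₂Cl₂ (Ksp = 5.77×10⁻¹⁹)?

The threshold for precipitation is Q = Ksp.
For Hg₂Br₂: [Hg₂²⁺] = (Ksp/[Br⁻]^2) = 4.92×10⁻²⁰ mol/L
For Hg₂Cl₂: [Hg₂²⁺] = (Ksp/[Cl⁻]^2) = 4.86×10⁻¹⁷ mol/L
Since Hg₂Br₂ needs less Hg₂²⁺ to reach saturation, it precipitates first.

Hg₂Br₂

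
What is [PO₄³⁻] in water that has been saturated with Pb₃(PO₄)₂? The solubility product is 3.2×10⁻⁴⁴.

1.6×10⁻⁹ M

Pb₃(PO₄)₂(s) ⇌ 3 Pb²⁺(aq) + 2 PO₄³⁻(aq)
If s mol/L of Pb₃(PO₄)₂ dissolves, [Pb²⁺] = 3s and [PO₄³⁻] = 2s.
Ksp = [Pb²⁺]^3[PO₄³⁻]^2 = (3s)^3 · (2s)^2 = 108s^5 = 3.2×10⁻⁴⁴
s = 7.8×10⁻¹⁰ mol L⁻¹
[PO₄³⁻] = 2s = 1.6×10⁻⁹ mol L⁻¹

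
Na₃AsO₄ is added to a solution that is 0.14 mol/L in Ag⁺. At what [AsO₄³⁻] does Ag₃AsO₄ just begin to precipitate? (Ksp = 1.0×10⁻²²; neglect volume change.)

3.6×10⁻²⁰ M

The threshold for precipitation is Q = Ksp.
Ag₃AsO₄(s) ⇌ 3 Ag⁺(aq) + AsO₄³⁻(aq)
Ksp = [Ag⁺]^3[AsO₄³⁻] = [AsO₄³⁻](0.14)^3
[AsO₄³⁻] = 1.0×10⁻²² / (0.14)^3 = 3.6×10⁻²⁰
[AsO₄³⁻] = 3.6×10⁻²⁰ mol/L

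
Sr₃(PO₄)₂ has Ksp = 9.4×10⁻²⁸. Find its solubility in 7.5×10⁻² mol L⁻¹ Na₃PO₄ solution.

1.8×10⁻⁹ M

Sr₃(PO₄)₂(s) ⇌ 3 Sr²⁺(aq) + 2 PO₄³⁻(aq)
With PO₄³⁻ already at 7.5×10⁻² mol L⁻¹ and s small, take [PO₄³⁻] ≈ 7.5×10⁻² mol L⁻¹ and [Sr²⁺] = 3s.
Ksp = [Sr²⁺]^3[PO₄³⁻]^2 = (3s)^3(7.5×10⁻²)^2
(3s)^3 = 9.4×10⁻²⁸ / (7.5×10⁻²)^2 = 1.7×10⁻²⁵
s = 1.8×10⁻⁹ mol L⁻¹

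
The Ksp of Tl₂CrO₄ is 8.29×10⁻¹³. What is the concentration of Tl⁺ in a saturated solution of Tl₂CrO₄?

1.18×10⁻⁴ M

Tl₂CrO₄(s) ⇌ 2 Tl⁺(aq) + CrO₄²⁻(aq)
Let s be the molar solubility. Then [Tl⁺] = 2s and [CrO₄²⁻] = s.
Ksp = [Tl⁺]^2[CrO₄²⁻] = (2s)^2 · s = 4s^3 = 8.29×10⁻¹³
s = 5.92×10⁻⁵ M
[Tl⁺] = 2s = 1.18×10⁻⁴ M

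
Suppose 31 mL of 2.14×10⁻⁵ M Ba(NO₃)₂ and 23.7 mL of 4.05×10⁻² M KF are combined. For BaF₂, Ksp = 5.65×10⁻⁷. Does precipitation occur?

No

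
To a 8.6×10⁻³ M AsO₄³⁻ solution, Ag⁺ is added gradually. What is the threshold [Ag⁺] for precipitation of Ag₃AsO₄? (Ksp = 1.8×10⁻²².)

Each salt precipitates once Q = Ksp for that salt.
Ag₃AsO₄(s) ⇌ 3 Ag⁺(aq) + AsO₄³⁻(aq)
Ksp = [Ag⁺]^3[AsO₄³⁻] = [Ag⁺]^3(8.6×10⁻³)
[Ag⁺]^3 = 1.8×10⁻²² / (8.6×10⁻³) = 2.1×10⁻²⁰
[Ag⁺] = 2.8×10⁻⁷ M

2.8×10⁻⁷ M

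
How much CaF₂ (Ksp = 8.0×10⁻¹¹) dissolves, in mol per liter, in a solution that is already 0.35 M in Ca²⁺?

CaF₂(s) ⇌ Ca²⁺(aq) + 2 F⁻(aq)
Ca²⁺ is already present at 0.35 M. If s mol/L of CaF₂ dissolves, [F⁻] = 2s while [Ca²⁺] ≈ 0.35 M.
Ksp = [Ca²⁺][F⁻]^2 = (0.35)(2s)^2
(2s)^2 = 8.0×10⁻¹¹ / (0.35) = 2.3×10⁻¹⁰
s = 7.6×10⁻⁶ M

7.6×10⁻⁶ M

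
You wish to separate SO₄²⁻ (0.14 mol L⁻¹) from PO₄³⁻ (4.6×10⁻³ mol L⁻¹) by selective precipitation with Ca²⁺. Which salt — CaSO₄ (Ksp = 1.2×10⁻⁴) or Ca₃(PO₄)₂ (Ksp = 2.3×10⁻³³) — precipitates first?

Precipitation of each salt begins when its ion product equals Ksp.
For CaSO₄: [Ca²⁺] = (Ksp/[SO₄²⁻]) = 8.6×10⁻⁴ mol L⁻¹
For Ca₃(PO₄)₂: [Ca²⁺] = (Ksp/[PO₄³⁻]^2)^(1/3) = 4.8×10⁻¹⁰ mol L⁻¹
The smaller threshold [Ca²⁺] is reached first, so Ca₃(PO₄)₂ precipitates first.

Ca₃(PO₄)₂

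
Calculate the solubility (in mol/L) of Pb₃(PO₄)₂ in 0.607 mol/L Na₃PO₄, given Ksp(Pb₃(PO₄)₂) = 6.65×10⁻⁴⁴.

1.88×10⁻¹⁵ M

Pb₃(PO₄)₂(s) ⇌ 3 Pb²⁺(aq) + 2 PO₄³⁻(aq)
PO₄³⁻ is already present at 0.607 mol/L. If s mol/L of Pb₃(PO₄)₂ dissolves, [Pb²⁺] = 3s while [PO₄³⁻] ≈ 0.607 mol/L.
Ksp = [Pb²⁺]^3[PO₄³⁻]^2 = (3s)^3(0.607)^2
(3s)^3 = 6.65×10⁻⁴⁴ / (0.607)^2 = 1.80×10⁻⁴³
s = 1.88×10⁻¹⁵ mol/L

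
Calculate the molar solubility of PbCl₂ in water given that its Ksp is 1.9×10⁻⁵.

PbCl₂(s) ⇌ Pb²⁺(aq) + 2 Cl⁻(aq)
Let s be the molar solubility. Then [Pb²⁺] = s and [Cl⁻] = 2s.
Ksp = [Pb²⁺][Cl⁻]^2 = s · (2s)^2 = 4s^3
4s^3 = 1.9×10⁻⁵  ⇒  s^3 = 4.8×10⁻⁶
s = (4.8×10⁻⁶)^(1/3) = 1.7×10⁻² M

1.7×10⁻² M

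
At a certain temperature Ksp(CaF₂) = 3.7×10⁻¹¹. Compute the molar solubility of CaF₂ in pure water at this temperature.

2.1×10⁻⁴ M

CaF₂(s) ⇌ Ca²⁺(aq) + 2 F⁻(aq)
For each mole of CaF₂ that dissolves per liter, [Ca²⁺] = s and [F⁻] = 2s; let s denote this solubility.
Ksp = [Ca²⁺][F⁻]^2 = s · (2s)^2 = 4s^3
4s^3 = 3.7×10⁻¹¹  ⇒  s^3 = 9.3×10⁻¹²
s = (9.3×10⁻¹²)^(1/3) = 2.1×10⁻⁴ M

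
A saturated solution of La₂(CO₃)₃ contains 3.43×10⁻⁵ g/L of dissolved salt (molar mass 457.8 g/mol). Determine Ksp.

Ksp = 2.55×10⁻³⁴

Molar solubility s = (3.43×10⁻⁵ g/L) / (457.8 g/mol) = 7.4924×10⁻⁸ mol/L
La₂(CO₃)₃(s) ⇌ 2 La³⁺(aq) + 3 CO₃²⁻(aq)
For each mole of La₂(CO₃)₃ that dissolves per liter, [La³⁺] = 2s and [CO₃²⁻] = 3s; let s denote this solubility.
Ksp = [La³⁺]^2[CO₃²⁻]^3 = (2s)^2 · (3s)^3 = 108s^5
Ksp = 108 × (7.4924×10⁻⁸)^5 = 2.55×10⁻³⁴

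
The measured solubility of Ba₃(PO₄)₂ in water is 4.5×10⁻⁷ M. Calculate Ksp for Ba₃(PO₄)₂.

Ksp = 2.0×10⁻³⁰

Ba₃(PO₄)₂(s) ⇌ 3 Ba²⁺(aq) + 2 PO₄³⁻(aq)
Call the molar solubility s, so that [Ba²⁺] = 3s and [PO₄³⁻] = 2s.
Ksp = [Ba²⁺]^3[PO₄³⁻]^2 = (3s)^3 · (2s)^2 = 108s^5
Ksp = 108 × (4.5×10⁻⁷)^5 = 2.0×10⁻³⁰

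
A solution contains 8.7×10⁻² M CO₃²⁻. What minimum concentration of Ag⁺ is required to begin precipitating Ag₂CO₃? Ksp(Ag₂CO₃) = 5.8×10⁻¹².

8.2×10⁻⁶ M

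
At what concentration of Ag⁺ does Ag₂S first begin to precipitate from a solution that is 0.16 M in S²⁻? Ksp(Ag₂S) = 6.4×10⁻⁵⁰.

6.3×10⁻²⁵ M

The threshold for precipitation is Q = Ksp.
Ag₂S(s) ⇌ 2 Ag⁺(aq) + S²⁻(aq)
Ksp = [Ag⁺]^2[S²⁻] = [Ag⁺]^2(0.16)
[Ag⁺]^2 = 6.4×10⁻⁵⁰ / (0.16) = 4.0×10⁻⁴⁹
[Ag⁺] = 6.3×10⁻²⁵ M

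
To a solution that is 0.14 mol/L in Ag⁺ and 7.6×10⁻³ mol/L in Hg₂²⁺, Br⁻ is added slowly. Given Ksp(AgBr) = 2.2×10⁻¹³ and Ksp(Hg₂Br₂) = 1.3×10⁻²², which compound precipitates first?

The threshold for precipitation is Q = Ksp.
For AgBr: [Br⁻] = (Ksp/[Ag⁺]) = 1.6×10⁻¹² mol/L
For Hg₂Br₂: [Br⁻] = (Ksp/[Hg₂²⁺])^(1/2) = 1.3×10⁻¹⁰ mol/L
The smaller threshold [Br⁻] is reached first, so AgBr precipitates first.

AgBr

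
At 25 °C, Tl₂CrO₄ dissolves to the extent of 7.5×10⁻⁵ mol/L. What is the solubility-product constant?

Ksp = 1.7×10⁻¹²

Tl₂CrO₄(s) ⇌ 2 Tl⁺(aq) + CrO₄²⁻(aq)
Let s be the molar solubility. Then [Tl⁺] = 2s and [CrO₄²⁻] = s.
Ksp = [Tl⁺]^2[CrO₄²⁻] = (2s)^2 · s = 4s^3
Ksp = 4 × (7.5×10⁻⁵)^3 = 1.7×10⁻¹²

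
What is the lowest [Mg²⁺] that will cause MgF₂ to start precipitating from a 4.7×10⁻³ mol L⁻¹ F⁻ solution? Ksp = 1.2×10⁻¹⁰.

Each salt precipitates once Q = Ksp for that salt.
MgF₂(s) ⇌ Mg²⁺(aq) + 2 F⁻(aq)
Ksp = [Mg²⁺][F⁻]^2 = [Mg²⁺](4.7×10⁻³)^2
[Mg²⁺] = 1.2×10⁻¹⁰ / (4.7×10⁻³)^2 = 5.4×10⁻⁶
[Mg²⁺] = 5.4×10⁻⁶ mol L⁻¹

5.4×10⁻⁶ M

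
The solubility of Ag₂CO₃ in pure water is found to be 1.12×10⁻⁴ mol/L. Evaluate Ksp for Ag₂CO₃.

Ksp = 5.62×10⁻¹²

Ag₂CO₃(s) ⇌ 2 Ag⁺(aq) + CO₃²⁻(aq)
Let s be the molar solubility. Then [Ag⁺] = 2s and [CO₃²⁻] = s.
Ksp = [Ag⁺]^2[CO₃²⁻] = (2s)^2 · s = 4s^3
Ksp = 4 × (1.12×10⁻⁴)^3 = 5.62×10⁻¹²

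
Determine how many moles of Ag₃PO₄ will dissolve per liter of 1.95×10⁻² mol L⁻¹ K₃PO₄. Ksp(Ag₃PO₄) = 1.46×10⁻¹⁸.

Ag₃PO₄(s) ⇌ 3 Ag⁺(aq) + PO₄³⁻(aq)
Let s be the solubility of Ag₃PO₄ here. The common ion gives [PO₄³⁻] ≈ 1.95×10⁻² mol L⁻¹, and [Ag⁺] = 3s.
Ksp = [Ag⁺]^3[PO₄³⁻] = (3s)^3(1.95×10⁻²)
(3s)^3 = 1.46×10⁻¹⁸ / (1.95×10⁻²) = 7.49×10⁻¹⁷
s = 1.40×10⁻⁶ mol L⁻¹

1.40×10⁻⁶ M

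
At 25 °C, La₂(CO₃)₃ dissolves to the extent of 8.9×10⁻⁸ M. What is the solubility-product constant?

La₂(CO₃)₃(s) ⇌ 2 La³⁺(aq) + 3 CO₃²⁻(aq)
Call the molar solubility s, so that [La³⁺] = 2s and [CO₃²⁻] = 3s.
Ksp = [La³⁺]^2[CO₃²⁻]^3 = (2s)^2 · (3s)^3 = 108s^5
Ksp = 108 × (8.9×10⁻⁸)^5 = 6.0×10⁻³⁴

Ksp = 6.0×10⁻³⁴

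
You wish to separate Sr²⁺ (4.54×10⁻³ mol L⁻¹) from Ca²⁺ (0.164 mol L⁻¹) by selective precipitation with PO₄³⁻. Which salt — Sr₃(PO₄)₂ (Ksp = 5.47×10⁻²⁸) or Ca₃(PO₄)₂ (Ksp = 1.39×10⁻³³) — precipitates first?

Ca₃(PO₄)₂

A salt starts to precipitate once the ion product Q reaches its Ksp.
For Sr₃(PO₄)₂: [PO₄³⁻] = (Ksp/[Sr²⁺]^3)^(1/2) = 7.65×10⁻¹¹ mol L⁻¹
For Ca₃(PO₄)₂: [PO₄³⁻] = (Ksp/[Ca²⁺]^3)^(1/2) = 5.61×10⁻¹⁶ mol L⁻¹
Since Ca₃(PO₄)₂ needs less PO₄³⁻ to reach saturation, it precipitates first.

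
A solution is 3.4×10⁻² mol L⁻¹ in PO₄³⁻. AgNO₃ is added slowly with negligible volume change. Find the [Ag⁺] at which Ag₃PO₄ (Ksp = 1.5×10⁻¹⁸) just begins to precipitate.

3.5×10⁻⁶ M

Precipitation begins when Q = Ksp.
Ag₃PO₄(s) ⇌ 3 Ag⁺(aq) + PO₄³⁻(aq)
Ksp = [Ag⁺]^3[PO₄³⁻] = [Ag⁺]^3(3.4×10⁻²)
[Ag⁺]^3 = 1.5×10⁻¹⁸ / (3.4×10⁻²) = 4.4×10⁻¹⁷
[Ag⁺] = 3.5×10⁻⁶ mol L⁻¹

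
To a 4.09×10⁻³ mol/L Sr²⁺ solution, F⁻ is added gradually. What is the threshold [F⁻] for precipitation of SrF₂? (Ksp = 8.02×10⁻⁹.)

1.40×10⁻³ M

The threshold for precipitation is Q = Ksp.
SrF₂(s) ⇌ Sr²⁺(aq) + 2 F⁻(aq)
Ksp = [Sr²⁺][F⁻]^2 = [F⁻]^2(4.09×10⁻³)
[F⁻]^2 = 8.02×10⁻⁹ / (4.09×10⁻³) = 1.96×10⁻⁶
[F⁻] = 1.40×10⁻³ mol/L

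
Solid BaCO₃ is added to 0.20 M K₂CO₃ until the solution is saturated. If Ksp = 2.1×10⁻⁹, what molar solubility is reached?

1.1×10⁻⁸ M

BaCO₃(s) ⇌ Ba²⁺(aq) + CO₃²⁻(aq)
Let s be the solubility of BaCO₃ here. The common ion gives [CO₃²⁻] ≈ 0.20 M, and [Ba²⁺] = s.
Ksp = [Ba²⁺][CO₃²⁻] = s(0.20)
s = 2.1×10⁻⁹ / (0.20) = 1.1×10⁻⁸
s = 1.1×10⁻⁸ M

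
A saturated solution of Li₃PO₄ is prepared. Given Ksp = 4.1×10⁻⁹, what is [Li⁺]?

Li₃PO₄(s) ⇌ 3 Li⁺(aq) + PO₄³⁻(aq)
Let s be the molar solubility. Then [Li⁺] = 3s and [PO₄³⁻] = s.
Ksp = [Li⁺]^3[PO₄³⁻] = (3s)^3 · s = 27s^4 = 4.1×10⁻⁹
s = 3.5×10⁻³ M
[Li⁺] = 3s = 1.1×10⁻² M

1.1×10⁻² M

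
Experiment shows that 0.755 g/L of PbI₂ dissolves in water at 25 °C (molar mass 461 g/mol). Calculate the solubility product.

Ksp = 1.76×10⁻⁸

Convert to molarity: s = 0.755 / 461 = 1.6377×10⁻³ mol/L
PbI₂(s) ⇌ Pb²⁺(aq) + 2 I⁻(aq)
If s mol/L of PbI₂ dissolves, [Pb²⁺] = s and [I⁻] = 2s.
Ksp = [Pb²⁺][I⁻]^2 = s · (2s)^2 = 4s^3
Ksp = 4 × (1.6377×10⁻³)^3 = 1.76×10⁻⁸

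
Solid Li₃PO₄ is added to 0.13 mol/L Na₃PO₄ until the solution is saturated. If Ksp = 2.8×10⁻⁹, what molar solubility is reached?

9.3×10⁻⁴ M

Li₃PO₄(s) ⇌ 3 Li⁺(aq) + PO₄³⁻(aq)
PO₄³⁻ is already present at 0.13 mol/L. If s mol/L of Li₃PO₄ dissolves, [Li⁺] = 3s while [PO₄³⁻] ≈ 0.13 mol/L.
Ksp = [Li⁺]^3[PO₄³⁻] = (3s)^3(0.13)
(3s)^3 = 2.8×10⁻⁹ / (0.13) = 2.2×10⁻⁸
s = 9.3×10⁻⁴ mol/L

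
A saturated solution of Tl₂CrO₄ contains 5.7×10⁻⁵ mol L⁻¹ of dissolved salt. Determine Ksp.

Tl₂CrO₄(s) ⇌ 2 Tl⁺(aq) + CrO₄²⁻(aq)
Let s be the molar solubility. Then [Tl⁺] = 2s and [CrO₄²⁻] = s.
Ksp = [Tl⁺]^2[CrO₄²⁻] = (2s)^2 · s = 4s^3
Ksp = 4 × (5.7×10⁻⁵)^3 = 7.4×10⁻¹³

Ksp = 7.4×10⁻¹³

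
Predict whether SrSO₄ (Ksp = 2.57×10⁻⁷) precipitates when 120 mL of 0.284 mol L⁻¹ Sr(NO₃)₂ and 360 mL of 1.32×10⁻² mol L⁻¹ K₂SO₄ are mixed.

Yes

Total volume after mixing = 120 + 360 = 480 mL.
[Sr²⁺] = (0.284)(120)/480 = 7.10×10⁻² mol L⁻¹
[SO₄²⁻] = (1.32×10⁻²)(360)/480 = 9.90×10⁻³ mol L⁻¹
Q = [Sr²⁺][SO₄²⁻] = 7.03×10⁻⁴
Because Q > Ksp (7.03×10⁻⁴ vs 2.57×10⁻⁷), a precipitate of SrSO₄ forms.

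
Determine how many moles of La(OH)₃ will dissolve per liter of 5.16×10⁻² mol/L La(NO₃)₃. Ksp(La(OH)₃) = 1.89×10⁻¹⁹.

La(OH)₃(s) ⇌ La³⁺(aq) + 3 OH⁻(aq)
With La³⁺ already at 5.16×10⁻² mol/L and s small, take [La³⁺] ≈ 5.16×10⁻² mol/L and [OH⁻] = 3s.
Ksp = [La³⁺][OH⁻]^3 = (5.16×10⁻²)(3s)^3
(3s)^3 = 1.89×10⁻¹⁹ / (5.16×10⁻²) = 3.66×10⁻¹⁸
s = 5.14×10⁻⁷ mol/L

5.14×10⁻⁷ M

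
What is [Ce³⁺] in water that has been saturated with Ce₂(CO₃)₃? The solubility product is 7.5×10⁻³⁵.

1.2×10⁻⁷ M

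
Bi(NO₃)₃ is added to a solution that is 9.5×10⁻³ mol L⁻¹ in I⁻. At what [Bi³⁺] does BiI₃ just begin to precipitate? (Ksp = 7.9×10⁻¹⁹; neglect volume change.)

9.2×10⁻¹³ M

The threshold for precipitation is Q = Ksp.
BiI₃(s) ⇌ Bi³⁺(aq) + 3 I⁻(aq)
Ksp = [Bi³⁺][I⁻]^3 = [Bi³⁺](9.5×10⁻³)^3
[Bi³⁺] = 7.9×10⁻¹⁹ / (9.5×10⁻³)^3 = 9.2×10⁻¹³
[Bi³⁺] = 9.2×10⁻¹³ mol L⁻¹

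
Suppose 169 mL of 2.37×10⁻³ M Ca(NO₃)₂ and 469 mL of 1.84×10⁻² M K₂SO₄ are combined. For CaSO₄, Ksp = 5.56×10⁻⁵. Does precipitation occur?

Total volume after mixing = 169 + 469 = 638 mL.
[Ca²⁺] = (2.37×10⁻³)(169)/638 = 6.28×10⁻⁴ M
[SO₄²⁻] = (1.84×10⁻²)(469)/638 = 1.35×10⁻² M
Q = [Ca²⁺][SO₄²⁻] = 8.49×10⁻⁶
Since Q (8.49×10⁻⁶) is less than Ksp (5.56×10⁻⁵), no CaSO₄ precipitates.

No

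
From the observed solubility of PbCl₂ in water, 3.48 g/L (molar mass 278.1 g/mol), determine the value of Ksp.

Molar solubility s = (3.48 g/L) / (278.1 g/mol) = 1.2513×10⁻² mol/L
PbCl₂(s) ⇌ Pb²⁺(aq) + 2 Cl⁻(aq)
With molar solubility s: [Pb²⁺] = s, [Cl⁻] = 2s.
Ksp = [Pb²⁺][Cl⁻]^2 = s · (2s)^2 = 4s^3
Ksp = 4 × (1.2513×10⁻²)^3 = 7.84×10⁻⁶

Ksp = 7.84×10⁻⁶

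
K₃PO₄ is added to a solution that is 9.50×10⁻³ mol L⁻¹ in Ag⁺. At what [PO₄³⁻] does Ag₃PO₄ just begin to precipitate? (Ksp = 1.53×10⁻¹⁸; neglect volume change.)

1.78×10⁻¹² M

A salt starts to precipitate once the ion product Q reaches its Ksp.
Ag₃PO₄(s) ⇌ 3 Ag⁺(aq) + PO₄³⁻(aq)
Ksp = [Ag⁺]^3[PO₄³⁻] = [PO₄³⁻](9.50×10⁻³)^3
[PO₄³⁻] = 1.53×10⁻¹⁸ / (9.50×10⁻³)^3 = 1.78×10⁻¹²
[PO₄³⁻] = 1.78×10⁻¹² mol L⁻¹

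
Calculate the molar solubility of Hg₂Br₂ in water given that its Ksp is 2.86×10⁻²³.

Hg₂Br₂(s) ⇌ Hg₂²⁺(aq) + 2 Br⁻(aq)
If s mol/L of Hg₂Br₂ dissolves, [Hg₂²⁺] = s and [Br⁻] = 2s.
Ksp = [Hg₂²⁺][Br⁻]^2 = s · (2s)^2 = 4s^3
4s^3 = 2.86×10⁻²³  ⇒  s^3 = 7.15×10⁻²⁴
Taking the 3rd root, s = 1.93×10⁻⁸ mol/L.

1.93×10⁻⁸ M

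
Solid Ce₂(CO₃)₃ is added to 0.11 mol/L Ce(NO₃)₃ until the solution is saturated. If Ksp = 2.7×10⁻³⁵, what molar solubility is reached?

4.4×10⁻¹² M

Ce₂(CO₃)₃(s) ⇌ 2 Ce³⁺(aq) + 3 CO₃²⁻(aq)
With Ce³⁺ already at 0.11 mol/L and s small, take [Ce³⁺] ≈ 0.11 mol/L and [CO₃²⁻] = 3s.
Ksp = [Ce³⁺]^2[CO₃²⁻]^3 = (0.11)^2(3s)^3
(3s)^3 = 2.7×10⁻³⁵ / (0.11)^2 = 2.2×10⁻³³
s = 4.4×10⁻¹² mol/L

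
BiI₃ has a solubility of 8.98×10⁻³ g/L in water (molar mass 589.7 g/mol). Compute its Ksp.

Ksp = 1.45×10⁻¹⁸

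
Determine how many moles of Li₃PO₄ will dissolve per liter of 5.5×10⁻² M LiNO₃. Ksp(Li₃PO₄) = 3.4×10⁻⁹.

Li₃PO₄(s) ⇌ 3 Li⁺(aq) + PO₄³⁻(aq)
With Li⁺ already at 5.5×10⁻² M and s small, take [Li⁺] ≈ 5.5×10⁻² M and [PO₄³⁻] = s.
Ksp = [Li⁺]^3[PO₄³⁻] = (5.5×10⁻²)^3s
s = 3.4×10⁻⁹ / (5.5×10⁻²)^3 = 2.0×10⁻⁵
s = 2.0×10⁻⁵ M

2.0×10⁻⁵ M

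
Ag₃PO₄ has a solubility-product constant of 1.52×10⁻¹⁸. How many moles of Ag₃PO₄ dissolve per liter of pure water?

Ag₃PO₄(s) ⇌ 3 Ag⁺(aq) + PO₄³⁻(aq)
With molar solubility s: [Ag⁺] = 3s, [PO₄³⁻] = s.
Ksp = [Ag⁺]^3[PO₄³⁻] = (3s)^3 · s = 27s^4
27s^4 = 1.52×10⁻¹⁸  ⇒  s^4 = 5.63×10⁻²⁰
Taking the 4th root, s = 1.54×10⁻⁵ mol/L.

1.54×10⁻⁵ M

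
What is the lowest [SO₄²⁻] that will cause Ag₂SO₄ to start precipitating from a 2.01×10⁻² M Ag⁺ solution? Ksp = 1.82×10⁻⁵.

4.50×10⁻² M

A salt starts to precipitate once the ion product Q reaches its Ksp.
Ag₂SO₄(s) ⇌ 2 Ag⁺(aq) + SO₄²⁻(aq)
Ksp = [Ag⁺]^2[SO₄²⁻] = [SO₄²⁻](2.01×10⁻²)^2
[SO₄²⁻] = 1.82×10⁻⁵ / (2.01×10⁻²)^2 = 4.50×10⁻²
[SO₄²⁻] = 4.50×10⁻² M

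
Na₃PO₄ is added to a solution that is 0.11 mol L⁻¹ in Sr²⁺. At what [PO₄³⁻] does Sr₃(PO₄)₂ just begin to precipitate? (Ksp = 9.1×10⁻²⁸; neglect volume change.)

8.3×10⁻¹³ M

Precipitation begins when Q = Ksp.
Sr₃(PO₄)₂(s) ⇌ 3 Sr²⁺(aq) + 2 PO₄³⁻(aq)
Ksp = [Sr²⁺]^3[PO₄³⁻]^2 = [PO₄³⁻]^2(0.11)^3
[PO₄³⁻]^2 = 9.1×10⁻²⁸ / (0.11)^3 = 6.8×10⁻²⁵
[PO₄³⁻] = 8.3×10⁻¹³ mol L⁻¹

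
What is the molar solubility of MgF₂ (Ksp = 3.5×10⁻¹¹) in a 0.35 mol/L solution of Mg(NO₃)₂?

5.0×10⁻⁶ M

MgF₂(s) ⇌ Mg²⁺(aq) + 2 F⁻(aq)
Mg²⁺ is already present at 0.35 mol/L. If s mol/L of MgF₂ dissolves, [F⁻] = 2s while [Mg²⁺] ≈ 0.35 mol/L.
Ksp = [Mg²⁺][F⁻]^2 = (0.35)(2s)^2
(2s)^2 = 3.5×10⁻¹¹ / (0.35) = 1.0×10⁻¹⁰
s = 5.0×10⁻⁶ mol/L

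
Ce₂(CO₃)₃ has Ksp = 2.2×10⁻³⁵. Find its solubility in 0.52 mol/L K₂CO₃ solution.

6.3×10⁻¹⁸ M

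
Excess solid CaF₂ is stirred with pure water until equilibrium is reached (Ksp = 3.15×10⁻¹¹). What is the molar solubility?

CaF₂(s) ⇌ Ca²⁺(aq) + 2 F⁻(aq)
With molar solubility s: [Ca²⁺] = s, [F⁻] = 2s.
Ksp = [Ca²⁺][F⁻]^2 = s · (2s)^2 = 4s^3
4s^3 = 3.15×10⁻¹¹  ⇒  s^3 = 7.88×10⁻¹²
Taking the 3rd root, s = 1.99×10⁻⁴ M.

1.99×10⁻⁴ M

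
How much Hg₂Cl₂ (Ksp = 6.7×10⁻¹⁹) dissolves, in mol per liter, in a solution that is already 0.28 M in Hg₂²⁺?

7.7×10⁻¹⁰ M

Hg₂Cl₂(s) ⇌ Hg₂²⁺(aq) + 2 Cl⁻(aq)
The solution already contains Hg₂²⁺ at 0.28 M. Let s be the molar solubility of Hg₂Cl₂.
[Hg₂²⁺] ≈ 0.28 M (common ion dominates); [Cl⁻] = 2s.
Ksp = [Hg₂²⁺][Cl⁻]^2 = (0.28)(2s)^2
(2s)^2 = 6.7×10⁻¹⁹ / (0.28) = 2.4×10⁻¹⁸
s = 7.7×10⁻¹⁰ M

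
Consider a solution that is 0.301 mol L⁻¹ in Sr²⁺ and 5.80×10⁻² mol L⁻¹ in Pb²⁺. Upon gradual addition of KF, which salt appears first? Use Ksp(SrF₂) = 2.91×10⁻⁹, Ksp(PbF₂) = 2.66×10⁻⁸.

SrF₂

A salt starts to precipitate once the ion product Q reaches its Ksp.
For SrF₂: [F⁻] = (Ksp/[Sr²⁺])^(1/2) = 9.83×10⁻⁵ mol L⁻¹
For PbF₂: [F⁻] = (Ksp/[Pb²⁺])^(1/2) = 6.77×10⁻⁴ mol L⁻¹
The smaller threshold [F⁻] is reached first, so SrF₂ precipitates first.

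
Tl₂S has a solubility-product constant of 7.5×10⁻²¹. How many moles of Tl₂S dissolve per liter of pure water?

1.2×10⁻⁷ M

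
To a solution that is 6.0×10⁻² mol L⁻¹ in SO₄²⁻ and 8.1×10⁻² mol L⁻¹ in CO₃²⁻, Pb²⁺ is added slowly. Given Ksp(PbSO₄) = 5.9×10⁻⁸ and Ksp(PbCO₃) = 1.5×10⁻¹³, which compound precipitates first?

Each salt precipitates once Q = Ksp for that salt.
For PbSO₄: [Pb²⁺] = (Ksp/[SO₄²⁻]) = 9.8×10⁻⁷ mol L⁻¹
For PbCO₃: [Pb²⁺] = (Ksp/[CO₃²⁻]) = 1.9×10⁻¹² mol L⁻¹
Since PbCO₃ needs less Pb²⁺ to reach saturation, it precipitates first.

PbCO₃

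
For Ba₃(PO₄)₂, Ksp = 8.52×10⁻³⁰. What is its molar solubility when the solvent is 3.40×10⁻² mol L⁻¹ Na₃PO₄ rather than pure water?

6.49×10⁻¹⁰ M

Ba₃(PO₄)₂(s) ⇌ 3 Ba²⁺(aq) + 2 PO₄³⁻(aq)
PO₄³⁻ is already present at 3.40×10⁻² mol L⁻¹. If s mol/L of Ba₃(PO₄)₂ dissolves, [Ba²⁺] = 3s while [PO₄³⁻] ≈ 3.40×10⁻² mol L⁻¹.
Ksp = [Ba²⁺]^3[PO₄³⁻]^2 = (3s)^3(3.40×10⁻²)^2
(3s)^3 = 8.52×10⁻³⁰ / (3.40×10⁻²)^2 = 7.37×10⁻²⁷
s = 6.49×10⁻¹⁰ mol L⁻¹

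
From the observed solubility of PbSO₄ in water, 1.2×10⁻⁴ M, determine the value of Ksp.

PbSO₄(s) ⇌ Pb²⁺(aq) + SO₄²⁻(aq)
Let s be the molar solubility. Then [Pb²⁺] = s and [SO₄²⁻] = s.
Ksp = [Pb²⁺][SO₄²⁻] = s · s = s^2
Ksp = (1.2×10⁻⁴)^2 = 1.4×10⁻⁸

Ksp = 1.4×10⁻⁸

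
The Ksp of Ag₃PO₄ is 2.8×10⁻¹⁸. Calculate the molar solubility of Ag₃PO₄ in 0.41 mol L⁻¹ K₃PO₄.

6.3×10⁻⁷ M

Ag₃PO₄(s) ⇌ 3 Ag⁺(aq) + PO₄³⁻(aq)
Let s be the solubility of Ag₃PO₄ here. The common ion gives [PO₄³⁻] ≈ 0.41 mol L⁻¹, and [Ag⁺] = 3s.
Ksp = [Ag⁺]^3[PO₄³⁻] = (3s)^3(0.41)
(3s)^3 = 2.8×10⁻¹⁸ / (0.41) = 6.8×10⁻¹⁸
s = 6.3×10⁻⁷ mol L⁻¹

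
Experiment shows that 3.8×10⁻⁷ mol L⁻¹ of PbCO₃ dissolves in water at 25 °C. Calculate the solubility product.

PbCO₃(s) ⇌ Pb²⁺(aq) + CO₃²⁻(aq)
For each mole of PbCO₃ that dissolves per liter, [Pb²⁺] = s and [CO₃²⁻] = s; let s denote this solubility.
Ksp = [Pb²⁺][CO₃²⁻] = s · s = s^2
Ksp = (3.8×10⁻⁷)^2 = 1.4×10⁻¹³

Ksp = 1.4×10⁻¹³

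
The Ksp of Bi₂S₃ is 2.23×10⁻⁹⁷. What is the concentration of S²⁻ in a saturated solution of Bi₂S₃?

Bi₂S₃(s) ⇌ 2 Bi³⁺(aq) + 3 S²⁻(aq)
For each mole of Bi₂S₃ that dissolves per liter, [Bi³⁺] = 2s and [S²⁻] = 3s; let s denote this solubility.
Ksp = [Bi³⁺]^2[S²⁻]^3 = (2s)^2 · (3s)^3 = 108s^5 = 2.23×10⁻⁹⁷
s = 1.83×10⁻²⁰ mol/L
[S²⁻] = 3s = 5.50×10⁻²⁰ mol/L

5.50×10⁻²⁰ M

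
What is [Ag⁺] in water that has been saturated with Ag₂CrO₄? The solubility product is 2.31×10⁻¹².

1.67×10⁻⁴ M

Ag₂CrO₄(s) ⇌ 2 Ag⁺(aq) + CrO₄²⁻(aq)
For each mole of Ag₂CrO₄ that dissolves per liter, [Ag⁺] = 2s and [CrO₄²⁻] = s; let s denote this solubility.
Ksp = [Ag⁺]^2[CrO₄²⁻] = (2s)^2 · s = 4s^3 = 2.31×10⁻¹²
s = 8.33×10⁻⁵ M
[Ag⁺] = 2s = 1.67×10⁻⁴ M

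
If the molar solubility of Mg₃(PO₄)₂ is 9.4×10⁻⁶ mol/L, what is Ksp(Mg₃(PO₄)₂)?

Mg₃(PO₄)₂(s) ⇌ 3 Mg²⁺(aq) + 2 PO₄³⁻(aq)
With molar solubility s: [Mg²⁺] = 3s, [PO₄³⁻] = 2s.
Ksp = [Mg²⁺]^3[PO₄³⁻]^2 = (3s)^3 · (2s)^2 = 108s^5
Ksp = 108 × (9.4×10⁻⁶)^5 = 7.9×10⁻²⁴

Ksp = 7.9×10⁻²⁴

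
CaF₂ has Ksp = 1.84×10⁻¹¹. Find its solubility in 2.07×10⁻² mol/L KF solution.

CaF₂(s) ⇌ Ca²⁺(aq) + 2 F⁻(aq)
The solution already contains F⁻ at 2.07×10⁻² mol/L. Let s be the molar solubility of CaF₂.
[F⁻] ≈ 2.07×10⁻² mol/L (common ion dominates); [Ca²⁺] = s.
Ksp = [Ca²⁺][F⁻]^2 = s(2.07×10⁻²)^2
s = 1.84×10⁻¹¹ / (2.07×10⁻²)^2 = 4.29×10⁻⁸
s = 4.29×10⁻⁸ mol/L

4.29×10⁻⁸ M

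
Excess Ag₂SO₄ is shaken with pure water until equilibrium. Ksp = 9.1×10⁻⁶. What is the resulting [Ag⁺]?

2.6×10⁻² M

Ag₂SO₄(s) ⇌ 2 Ag⁺(aq) + SO₄²⁻(aq)
Let s be the molar solubility. Then [Ag⁺] = 2s and [SO₄²⁻] = s.
Ksp = [Ag⁺]^2[SO₄²⁻] = (2s)^2 · s = 4s^3 = 9.1×10⁻⁶
s = 1.3×10⁻² mol/L
[Ag⁺] = 2s = 2.6×10⁻² mol/L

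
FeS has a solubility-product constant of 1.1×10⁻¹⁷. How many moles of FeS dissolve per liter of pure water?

FeS(s) ⇌ Fe²⁺(aq) + S²⁻(aq)
Let s be the molar solubility. Then [Fe²⁺] = s and [S²⁻] = s.
Ksp = [Fe²⁺][S²⁻] = s · s = s^2
s^2 = 1.1×10⁻¹⁷
s = (1.1×10⁻¹⁷)^(1/2) = 3.3×10⁻⁹ M

3.3×10⁻⁹ M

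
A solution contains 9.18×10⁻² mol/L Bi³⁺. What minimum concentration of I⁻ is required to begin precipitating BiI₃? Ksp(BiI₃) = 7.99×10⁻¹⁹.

A salt starts to precipitate once the ion product Q reaches its Ksp.
BiI₃(s) ⇌ Bi³⁺(aq) + 3 I⁻(aq)
Ksp = [Bi³⁺][I⁻]^3 = [I⁻]^3(9.18×10⁻²)
[I⁻]^3 = 7.99×10⁻¹⁹ / (9.18×10⁻²) = 8.70×10⁻¹⁸
[I⁻] = 2.06×10⁻⁶ mol/L

2.06×10⁻⁶ M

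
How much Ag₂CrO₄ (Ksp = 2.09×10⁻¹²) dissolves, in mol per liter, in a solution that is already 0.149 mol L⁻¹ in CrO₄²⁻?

1.87×10⁻⁶ M

Ag₂CrO₄(s) ⇌ 2 Ag⁺(aq) + CrO₄²⁻(aq)
CrO₄²⁻ is already present at 0.149 mol L⁻¹. If s mol/L of Ag₂CrO₄ dissolves, [Ag⁺] = 2s while [CrO₄²⁻] ≈ 0.149 mol L⁻¹.
Ksp = [Ag⁺]^2[CrO₄²⁻] = (2s)^2(0.149)
(2s)^2 = 2.09×10⁻¹² / (0.149) = 1.40×10⁻¹¹
s = 1.87×10⁻⁶ mol L⁻¹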